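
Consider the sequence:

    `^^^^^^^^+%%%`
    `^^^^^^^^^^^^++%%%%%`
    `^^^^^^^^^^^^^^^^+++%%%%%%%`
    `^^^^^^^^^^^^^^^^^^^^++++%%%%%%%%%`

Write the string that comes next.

Term n consists of 4n ^'s, followed by n-1 +'s, followed by 2n-1 %'s, where the shown terms are n = 2, 3, 4, 5.
At n = 6 the blocks have lengths 24, 5, 11.

^^^^^^^^^^^^^^^^^^^^^^^^+++++%%%%%%%%%%%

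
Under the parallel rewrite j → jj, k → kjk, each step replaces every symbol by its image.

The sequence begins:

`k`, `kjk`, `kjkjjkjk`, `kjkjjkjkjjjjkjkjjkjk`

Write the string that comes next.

φ(kjkjjkjkjjjjkjkjjkjk) expands symbol-by-symbol to kjk jj kjk jj jj kjk jj kjk jj jj jj jj kjk jj kjk jj jj kjk jj kjk; joining the 20 pieces gives the next term.

kjkjjkjkjjjjkjkjjkjkjjjjjjjjkjkjjkjkjjjjkjkjjkjk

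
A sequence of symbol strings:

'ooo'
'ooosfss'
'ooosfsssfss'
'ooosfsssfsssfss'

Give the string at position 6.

Every step adds sfss to the end: s(k+1) = s(k)·sfss.
From ooosfsssfsssfss, 2 further steps: ooosfsssfsssfss → ooosfsssfsssfsssfss → (answer).

ooosfsssfsssfsssfsssfss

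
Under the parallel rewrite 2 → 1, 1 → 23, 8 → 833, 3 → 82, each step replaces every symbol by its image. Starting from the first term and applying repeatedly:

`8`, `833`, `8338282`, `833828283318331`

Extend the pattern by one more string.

833828283318331833828223833828223

Replace each of the 15 characters of 833828283318331 in place — 833 82 82 833 1 833 1 833 82 82 23 833 82 82 23 — and concatenate.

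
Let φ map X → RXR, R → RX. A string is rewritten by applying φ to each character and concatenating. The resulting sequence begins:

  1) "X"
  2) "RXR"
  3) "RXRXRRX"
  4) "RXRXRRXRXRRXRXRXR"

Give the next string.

RXRXRRXRXRRXRXRXRRXRXRRXRXRXRRXRXRRXRXRRX

Applying the rule to each of the 17 symbols of RXRXRRXRXRRXRXRXR gives the pieces RX RXR RX RXR RX RX RXR RX RXR RX RX RXR RX RXR RX RXR RX, which concatenate to the answer.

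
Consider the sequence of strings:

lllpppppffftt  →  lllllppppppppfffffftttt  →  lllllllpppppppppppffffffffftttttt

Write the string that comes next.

The n-th term is 2n+1 l's then 3n+2 p's then 3n f's then 2n t's (n = 1, 2, …).
At n = 4 the blocks have lengths 9, 14, 12, 8.

lllllllllppppppppppppppfffffffffffftttttttt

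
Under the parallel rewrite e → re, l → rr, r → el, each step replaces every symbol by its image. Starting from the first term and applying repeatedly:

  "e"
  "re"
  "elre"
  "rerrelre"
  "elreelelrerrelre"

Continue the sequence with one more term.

Rewriting the 16 symbols of elreelelrerrelre one by one yields re rr el re re rr re rr el re el el re rr el re; concatenated:

rerrelrererrrerrelreelelrerrelre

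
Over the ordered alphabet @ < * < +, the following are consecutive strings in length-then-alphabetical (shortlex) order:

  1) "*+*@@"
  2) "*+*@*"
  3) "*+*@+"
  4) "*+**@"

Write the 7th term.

Advancing 3 positions from *+**@ through *+**@ → *+*** → *+**+ reaches term 7.

*+*+@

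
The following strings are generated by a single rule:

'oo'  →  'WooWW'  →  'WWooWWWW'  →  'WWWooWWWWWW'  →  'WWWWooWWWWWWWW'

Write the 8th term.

Each term wraps the previous one in W on the left and WW on the right.
From WWWWooWWWWWWWW, 3 further steps: WWWWooWWWWWWWW → WWWWWooWWWWWWWWWW → WWWWWWooWWWWWWWWWWWW → (answer).

WWWWWWWooWWWWWWWWWWWWWW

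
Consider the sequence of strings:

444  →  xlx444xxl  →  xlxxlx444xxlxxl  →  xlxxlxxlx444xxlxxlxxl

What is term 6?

Each term wraps the previous one in xlx on the left and xxl on the right.
From xlxxlxxlx444xxlxxlxxl, 2 further steps: xlxxlxxlx444xxlxxlxxl → xlxxlxxlxxlx444xxlxxlxxlxxl → (answer).

xlxxlxxlxxlxxlx444xxlxxlxxlxxlxxl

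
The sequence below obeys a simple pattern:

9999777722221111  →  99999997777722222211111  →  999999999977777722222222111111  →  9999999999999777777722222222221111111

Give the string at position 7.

Reading off run lengths: 9 runs 4, 7, 10, 13; 7 runs 4, 5, 6, 7; 2 runs 4, 6, 8, 10; 1 runs 4, 5, 6, 7 — each is linear in n (n = 1, 2, …).
Setting n = 7 gives 22, 10, 16, 10 characters in each block.

9999999999999999999999777777777722222222222222221111111111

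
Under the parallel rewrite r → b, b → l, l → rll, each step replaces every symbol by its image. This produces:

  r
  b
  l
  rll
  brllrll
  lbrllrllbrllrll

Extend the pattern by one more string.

Rewriting the 15 symbols of lbrllrllbrllrll one by one yields rll l b rll rll b rll rll l b rll rll b rll rll; concatenated:

rlllbrllrllbrllrlllbrllrllbrllrll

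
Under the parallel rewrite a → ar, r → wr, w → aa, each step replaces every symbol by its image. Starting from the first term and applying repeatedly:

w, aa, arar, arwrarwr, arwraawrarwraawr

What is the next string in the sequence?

Rewriting the 16 symbols of arwraawrarwraawr one by one yields ar wr aa wr ar ar aa wr ar wr aa wr ar ar aa wr; concatenated:

arwraawrararaawrarwraawrararaawr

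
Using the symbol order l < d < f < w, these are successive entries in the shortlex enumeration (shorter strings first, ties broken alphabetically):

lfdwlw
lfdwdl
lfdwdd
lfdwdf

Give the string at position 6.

Continuing the enumeration 2 steps past lfdwdf: lfdwdf → lfdwdw → (answer).

lfdwfl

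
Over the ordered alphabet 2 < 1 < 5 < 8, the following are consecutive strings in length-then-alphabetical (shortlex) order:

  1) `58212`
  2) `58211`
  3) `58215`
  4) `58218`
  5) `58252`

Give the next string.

The successor of 58252 increments the rightmost position that isn't already 8 and resets every position after it to 2.

58251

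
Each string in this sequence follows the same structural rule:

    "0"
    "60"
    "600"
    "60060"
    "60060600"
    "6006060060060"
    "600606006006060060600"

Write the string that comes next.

Each term (from the third on) is the previous term followed by the one before it: term 3 = 60·0 = 600.
The next term joins 600606006006060060600 and 6006060060060.

6006060060060600606006006060060060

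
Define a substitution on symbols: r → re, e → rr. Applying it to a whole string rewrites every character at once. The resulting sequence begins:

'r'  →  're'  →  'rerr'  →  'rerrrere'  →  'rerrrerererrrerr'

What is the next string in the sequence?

Rewriting the 16 symbols of rerrrerererrrerr one by one yields re rr re re re rr re rr re rr re re re rr re re; concatenated:

rerrrerererrrerrrerrrerererrrere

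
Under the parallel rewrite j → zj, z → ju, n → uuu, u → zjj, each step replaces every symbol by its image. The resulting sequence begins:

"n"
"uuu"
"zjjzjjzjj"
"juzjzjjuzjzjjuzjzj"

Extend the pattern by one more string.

zjzjjjuzjjuzjzjzjjjuzjjuzjzjzjjjuzjjuzj

Replace each of the 18 characters of juzjzjjuzjzjjuzjzj in place — zj zjj ju zj ju zj zj zjj ju zj ju zj zj zjj ju zj ju zj — and concatenate.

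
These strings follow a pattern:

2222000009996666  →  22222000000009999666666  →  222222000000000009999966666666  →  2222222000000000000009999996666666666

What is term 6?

222222222000000000000000000009999999966666666666666

Each string has the form 2^{n+2} 0^{3n-1} 9^{n+1} 6^{2n}, where the shown terms are n = 2, 3, 4, 5.
For term 6, n = 7, so the run lengths are 9, 20, 8, 14.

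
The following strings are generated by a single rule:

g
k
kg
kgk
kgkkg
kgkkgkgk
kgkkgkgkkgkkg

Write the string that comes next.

This is a Fibonacci-style word recurrence s(k) = s(k−1)·s(k−2): e.g. k·g = kg.
So term 8 is kgkkgkgkkgkkg·kgkkgkgk.

kgkkgkgkkgkkgkgkkgkgk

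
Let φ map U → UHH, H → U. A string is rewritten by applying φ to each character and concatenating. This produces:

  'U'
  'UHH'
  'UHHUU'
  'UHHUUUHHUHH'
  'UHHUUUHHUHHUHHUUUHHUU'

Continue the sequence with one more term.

UHHUUUHHUHHUHHUUUHHUUUHHUUUHHUHHUHHUUUHHUHH

Replace each of the 21 characters of UHHUUUHHUHHUHHUUUHHUU in place — UHH U U UHH UHH UHH U U UHH U U UHH U U UHH UHH UHH U U UHH UHH — and concatenate.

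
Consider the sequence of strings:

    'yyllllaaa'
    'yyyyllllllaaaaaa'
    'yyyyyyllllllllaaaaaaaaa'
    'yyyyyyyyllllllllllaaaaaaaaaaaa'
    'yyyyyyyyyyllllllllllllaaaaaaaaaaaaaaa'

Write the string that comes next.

yyyyyyyyyyyyllllllllllllllaaaaaaaaaaaaaaaaaa

Reading off run lengths: y runs 2, 4, 6, 8, 10; l runs 4, 6, 8, 10, 12; a runs 3, 6, 9, 12, 15 — each is linear in n (n = 1, 2, …).
For the next term, n = 6, so the run lengths are 12, 14, 18.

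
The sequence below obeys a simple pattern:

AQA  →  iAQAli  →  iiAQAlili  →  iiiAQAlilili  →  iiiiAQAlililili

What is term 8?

iiiiiiiAQAlilililililili

Each term wraps the previous one in i on the left and li on the right.
From iiiiAQAlililili, 3 further steps: iiiiAQAlililili → iiiiiAQAlilililili → iiiiiiAQAlililililili → (answer).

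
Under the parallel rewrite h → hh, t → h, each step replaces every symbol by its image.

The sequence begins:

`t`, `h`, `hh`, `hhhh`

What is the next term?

hhhhhhhh

Rewriting each symbol of hhhh: h→hh, h→hh, h→hh, h→hh, which concatenates to hh hh hh hh.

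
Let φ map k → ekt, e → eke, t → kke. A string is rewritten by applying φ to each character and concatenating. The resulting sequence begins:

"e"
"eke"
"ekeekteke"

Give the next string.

Rewriting each symbol of ekeekteke: e→eke, k→ekt, e→eke, e→eke, k→ekt, t→kke, e→eke, k→ekt, e→eke, which concatenates to eke ekt eke eke ekt kke eke ekt eke.

ekeektekeekeektkkeekeekteke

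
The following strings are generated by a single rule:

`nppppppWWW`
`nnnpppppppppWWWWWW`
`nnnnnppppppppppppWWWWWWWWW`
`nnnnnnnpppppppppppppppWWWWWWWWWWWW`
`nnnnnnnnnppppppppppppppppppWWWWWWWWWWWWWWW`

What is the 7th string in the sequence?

nnnnnnnnnnnnnppppppppppppppppppppppppWWWWWWWWWWWWWWWWWWWWW

Reading off run lengths: n runs 1, 3, 5, 7, 9; p runs 6, 9, 12, 15, 18; W runs 3, 6, 9, 12, 15 — each is linear in n (n = 1, 2, …).
For term 7, n = 7, so the run lengths are 13, 24, 21.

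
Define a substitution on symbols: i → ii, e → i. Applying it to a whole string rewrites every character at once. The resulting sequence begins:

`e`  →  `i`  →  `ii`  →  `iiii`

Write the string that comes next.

Expanding iiii: i→ii, i→ii, i→ii, i→ii. Concatenated: ii ii ii ii.

iiiiiiii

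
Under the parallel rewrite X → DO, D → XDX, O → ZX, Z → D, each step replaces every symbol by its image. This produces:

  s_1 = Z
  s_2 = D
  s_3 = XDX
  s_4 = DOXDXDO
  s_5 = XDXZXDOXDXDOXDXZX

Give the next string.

φ(XDXZXDOXDXDOXDXZX) expands symbol-by-symbol to DO XDX DO D DO XDX ZX DO XDX DO XDX ZX DO XDX DO D DO; joining the 17 pieces gives the next term.

DOXDXDODDOXDXZXDOXDXDOXDXZXDOXDXDODDO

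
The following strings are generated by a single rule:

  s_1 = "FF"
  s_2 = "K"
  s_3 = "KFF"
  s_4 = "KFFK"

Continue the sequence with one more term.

KFFKKFF

Each term (from the third on) is the previous term followed by the one before it: term 3 = K·FF = KFF.
Continuing: KFFK · KFF gives term 5.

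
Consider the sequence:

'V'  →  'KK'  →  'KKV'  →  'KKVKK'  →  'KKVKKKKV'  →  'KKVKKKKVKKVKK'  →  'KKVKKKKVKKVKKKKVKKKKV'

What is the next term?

KKVKKKKVKKVKKKKVKKKKVKKVKKKKVKKVKK

Each term (from the third on) is the previous term followed by the one before it: term 3 = KK·V = KKV.
The next term joins KKVKKKKVKKVKKKKVKKKKV and KKVKKKKVKKVKK.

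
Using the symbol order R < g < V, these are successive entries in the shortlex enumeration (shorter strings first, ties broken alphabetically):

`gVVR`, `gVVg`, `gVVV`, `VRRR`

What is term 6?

VRRV

Advancing 2 positions from VRRR through VRRR → VRRg reaches term 6.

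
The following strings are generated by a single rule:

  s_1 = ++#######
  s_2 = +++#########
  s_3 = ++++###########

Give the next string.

Each string has the form +^{n-1} #^{2n+1}, where the shown terms are n = 3, 4, 5.
At n = 6 the blocks have lengths 5, 13.

+++++#############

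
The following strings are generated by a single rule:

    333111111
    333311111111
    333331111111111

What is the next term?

Each string has the form 3^{n} 1^{2n}, where the shown terms are n = 3, 4, 5.
At n = 6 the blocks have lengths 6, 12.

333333111111111111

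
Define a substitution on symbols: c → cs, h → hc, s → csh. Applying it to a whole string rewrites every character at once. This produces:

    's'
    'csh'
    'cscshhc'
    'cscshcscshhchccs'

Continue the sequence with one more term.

cscshcscshhccscshcscshhchccshccscscsh

Replace each of the 16 characters of cscshcscshhchccs in place — cs csh cs csh hc cs csh cs csh hc hc cs hc cs cs csh — and concatenate.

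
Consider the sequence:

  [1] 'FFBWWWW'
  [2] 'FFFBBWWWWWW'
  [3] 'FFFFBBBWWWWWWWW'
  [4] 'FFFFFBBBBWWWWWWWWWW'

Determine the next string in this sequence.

FFFFFFBBBBBWWWWWWWWWWWW

Term n consists of n+1 F's, followed by n B's, followed by 2n+2 W's (n = 1, 2, …).
Setting n = 5 gives 6, 5, 12 characters in each block.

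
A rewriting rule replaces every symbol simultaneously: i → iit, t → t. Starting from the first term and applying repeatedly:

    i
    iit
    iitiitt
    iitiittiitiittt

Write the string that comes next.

φ(iitiittiitiittt) expands symbol-by-symbol to iit iit t iit iit t t iit iit t iit iit t t t; joining the 15 pieces gives the next term.

iitiittiitiitttiitiittiitiitttt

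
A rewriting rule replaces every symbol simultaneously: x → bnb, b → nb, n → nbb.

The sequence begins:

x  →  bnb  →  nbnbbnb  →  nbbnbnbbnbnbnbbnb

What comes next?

Applying the rule to each of the 17 symbols of nbbnbnbbnbnbnbbnb gives the pieces nbb nb nb nbb nb nbb nb nb nbb nb nbb nb nbb nb nb nbb nb, which concatenate to the answer.

nbbnbnbnbbnbnbbnbnbnbbnbnbbnbnbbnbnbnbbnb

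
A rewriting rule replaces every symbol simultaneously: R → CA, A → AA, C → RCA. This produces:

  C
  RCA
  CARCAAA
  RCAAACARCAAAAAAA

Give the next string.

Rewriting the 16 symbols of RCAAACARCAAAAAAA one by one yields CA RCA AA AA AA RCA AA CA RCA AA AA AA AA AA AA AA; concatenated:

CARCAAAAAAARCAAACARCAAAAAAAAAAAAAAA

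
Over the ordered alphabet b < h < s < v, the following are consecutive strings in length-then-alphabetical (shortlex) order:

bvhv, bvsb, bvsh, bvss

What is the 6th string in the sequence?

bvvb

Continuing the enumeration 2 steps past bvss: bvss → bvsv → (answer).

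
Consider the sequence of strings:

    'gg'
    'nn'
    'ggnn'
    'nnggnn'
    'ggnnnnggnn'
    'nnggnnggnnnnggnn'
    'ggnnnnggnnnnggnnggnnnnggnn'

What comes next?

nnggnnggnnnnggnnggnnnnggnnnnggnnggnnnnggnn

Each term (from the third on) is the two preceding terms concatenated in order: term 3 = gg·nn = ggnn.
Continuing: nnggnnggnnnnggnn · ggnnnnggnnnnggnnggnnnnggnn gives term 8.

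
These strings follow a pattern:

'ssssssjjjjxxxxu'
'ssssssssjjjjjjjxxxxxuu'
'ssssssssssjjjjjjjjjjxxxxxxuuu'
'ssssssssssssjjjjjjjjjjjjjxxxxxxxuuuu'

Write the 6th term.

The n-th term is 2n+2 s's then 3n-2 j's then n+2 x's then n-1 u's, where the shown terms are n = 2, 3, 4, 5.
For term 6, n = 7, so the run lengths are 16, 19, 9, 6.

ssssssssssssssssjjjjjjjjjjjjjjjjjjjxxxxxxxxxuuuuuu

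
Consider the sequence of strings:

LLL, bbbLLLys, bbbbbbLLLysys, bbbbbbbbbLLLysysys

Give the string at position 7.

bbbbbbbbbbbbbbbbbbLLLysysysysysys

s(k+1) = bbb·s(k)·ys, so each term gains bbb as a prefix and ys as a suffix.
From bbbbbbbbbLLLysysys, 3 further steps: bbbbbbbbbLLLysysys → bbbbbbbbbbbbLLLysysysys → bbbbbbbbbbbbbbbLLLysysysysys → (answer).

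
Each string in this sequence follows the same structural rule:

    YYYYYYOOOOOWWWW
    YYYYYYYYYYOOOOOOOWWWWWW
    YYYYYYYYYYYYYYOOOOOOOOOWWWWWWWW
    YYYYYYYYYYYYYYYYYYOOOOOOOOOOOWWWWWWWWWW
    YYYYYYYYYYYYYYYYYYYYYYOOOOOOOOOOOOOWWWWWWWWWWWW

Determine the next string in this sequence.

YYYYYYYYYYYYYYYYYYYYYYYYYYOOOOOOOOOOOOOOOWWWWWWWWWWWWWW

Reading off run lengths: Y runs 6, 10, 14, 18, 22; O runs 5, 7, 9, 11, 13; W runs 4, 6, 8, 10, 12 — each is linear in n, where the shown terms are n = 2, 3, 4, 5, 6.
At n = 7 the blocks have lengths 26, 15, 14.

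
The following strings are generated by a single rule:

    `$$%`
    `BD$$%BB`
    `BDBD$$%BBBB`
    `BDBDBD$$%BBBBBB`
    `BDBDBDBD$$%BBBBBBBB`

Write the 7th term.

BDBDBDBDBDBD$$%BBBBBBBBBBBB

s(k+1) = BD·s(k)·BB, so each term gains BD as a prefix and BB as a suffix.
From BDBDBDBD$$%BBBBBBBB, 2 further steps: BDBDBDBD$$%BBBBBBBB → BDBDBDBDBD$$%BBBBBBBBBB → (answer).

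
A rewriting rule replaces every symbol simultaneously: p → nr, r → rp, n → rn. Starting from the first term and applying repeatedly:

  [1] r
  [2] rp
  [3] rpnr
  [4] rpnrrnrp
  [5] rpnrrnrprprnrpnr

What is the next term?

rpnrrnrprprnrpnrrpnrrprnrpnrrnrp

φ(rpnrrnrprprnrpnr) expands symbol-by-symbol to rp nr rn rp rp rn rp nr rp nr rp rn rp nr rn rp; joining the 16 pieces gives the next term.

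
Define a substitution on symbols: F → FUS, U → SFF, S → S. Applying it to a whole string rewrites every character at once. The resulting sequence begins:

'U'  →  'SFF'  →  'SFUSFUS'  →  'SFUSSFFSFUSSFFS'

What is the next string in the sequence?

φ(SFUSSFFSFUSSFFS) expands symbol-by-symbol to S FUS SFF S S FUS FUS S FUS SFF S S FUS FUS S; joining the 15 pieces gives the next term.

SFUSSFFSSFUSFUSSFUSSFFSSFUSFUSS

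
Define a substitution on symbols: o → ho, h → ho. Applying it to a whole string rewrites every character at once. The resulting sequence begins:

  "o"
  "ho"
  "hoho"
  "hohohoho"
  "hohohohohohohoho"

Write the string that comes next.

Applying the rule to each of the 16 symbols of hohohohohohohoho gives the pieces ho ho ho ho ho ho ho ho ho ho ho ho ho ho ho ho, which concatenate to the answer.

hohohohohohohohohohohohohohohoho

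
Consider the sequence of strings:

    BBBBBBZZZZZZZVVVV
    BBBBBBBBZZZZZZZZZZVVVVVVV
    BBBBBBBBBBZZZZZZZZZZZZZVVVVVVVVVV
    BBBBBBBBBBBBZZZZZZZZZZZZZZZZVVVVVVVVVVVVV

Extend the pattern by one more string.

Each string has the form B^{2n+2} Z^{3n+1} V^{3n-2}, where the shown terms are n = 2, 3, 4, 5.
At n = 6 the blocks have lengths 14, 19, 16.

BBBBBBBBBBBBBBZZZZZZZZZZZZZZZZZZZVVVVVVVVVVVVVVVV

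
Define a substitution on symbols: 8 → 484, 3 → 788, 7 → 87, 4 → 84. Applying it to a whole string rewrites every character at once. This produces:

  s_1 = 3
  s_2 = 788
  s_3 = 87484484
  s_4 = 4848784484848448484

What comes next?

Replace each of the 19 characters of 4848784484848448484 in place — 84 484 84 484 87 484 84 84 484 84 484 84 484 84 84 484 84 484 84 — and concatenate.

8448484484874848484484844848448484844848448484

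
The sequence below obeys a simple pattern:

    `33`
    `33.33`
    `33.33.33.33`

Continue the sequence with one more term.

Every step duplicates the string with '.' between the halves.
One more doubling of 33.33.33.33 gives the answer.

33.33.33.33.33.33.33.33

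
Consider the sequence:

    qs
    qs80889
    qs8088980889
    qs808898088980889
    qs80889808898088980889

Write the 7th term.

The strings grow by a fixed suffix 80889 each time.
From qs80889808898088980889, 2 further steps: qs80889808898088980889 → qs8088980889808898088980889 → (answer).

qs808898088980889808898088980889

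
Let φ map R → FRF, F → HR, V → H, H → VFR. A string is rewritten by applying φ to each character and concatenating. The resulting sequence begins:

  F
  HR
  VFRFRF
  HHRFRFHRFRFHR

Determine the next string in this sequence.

VFRVFRFRFHRFRFHRVFRFRFHRFRFHRVFRFRF

Applying the rule to each of the 13 symbols of HHRFRFHRFRFHR gives the pieces VFR VFR FRF HR FRF HR VFR FRF HR FRF HR VFR FRF, which concatenate to the answer.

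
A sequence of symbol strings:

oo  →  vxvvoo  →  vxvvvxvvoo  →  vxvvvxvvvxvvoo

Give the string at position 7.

vxvvvxvvvxvvvxvvvxvvvxvvoo

Each term is the previous one with vxvv prepended.
From vxvvvxvvvxvvoo, 3 further steps: vxvvvxvvvxvvoo → vxvvvxvvvxvvvxvvoo → vxvvvxvvvxvvvxvvvxvvoo → (answer).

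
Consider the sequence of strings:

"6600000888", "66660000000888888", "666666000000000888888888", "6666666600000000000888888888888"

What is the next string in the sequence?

66666666660000000000000888888888888888

Term n consists of 2n 6's, followed by 2n+3 0's, followed by 3n 8's (n = 1, 2, …).
For the next term, n = 5, so the run lengths are 10, 13, 15.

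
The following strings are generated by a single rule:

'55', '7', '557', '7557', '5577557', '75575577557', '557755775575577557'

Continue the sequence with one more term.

75575577557557755775575577557

Each term (from the third on) is the two preceding terms concatenated in order: term 3 = 55·7 = 557.
So term 8 is 75575577557·557755775575577557.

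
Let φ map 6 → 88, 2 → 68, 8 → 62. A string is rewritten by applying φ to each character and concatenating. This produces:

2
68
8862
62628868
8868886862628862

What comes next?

Rewriting the 16 symbols of 8868886862628862 one by one yields 62 62 88 62 62 62 88 62 88 68 88 68 62 62 88 68; concatenated:

62628862626288628868886862628868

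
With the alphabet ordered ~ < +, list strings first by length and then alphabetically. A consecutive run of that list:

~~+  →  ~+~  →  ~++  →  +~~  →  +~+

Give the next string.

++~

Treat +~+ as a base-2 numeral over the given alphabet and add one, carrying through any trailing +'s.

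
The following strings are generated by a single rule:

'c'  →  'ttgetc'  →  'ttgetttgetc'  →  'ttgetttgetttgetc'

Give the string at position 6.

The strings grow by a fixed prefix ttget each time.
From ttgetttgetttgetc, 2 further steps: ttgetttgetttgetc → ttgetttgetttgetttgetc → (answer).

ttgetttgetttgetttgetttgetc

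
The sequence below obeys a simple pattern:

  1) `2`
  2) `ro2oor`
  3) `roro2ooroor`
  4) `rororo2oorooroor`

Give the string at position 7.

Every step adds ro to the front and oor to the end of the previous string.
From rororo2oorooroor, 3 further steps: rororo2oorooroor → rorororo2ooroorooroor → rororororo2oorooroorooroor → (answer).

rorororororo2ooroorooroorooroor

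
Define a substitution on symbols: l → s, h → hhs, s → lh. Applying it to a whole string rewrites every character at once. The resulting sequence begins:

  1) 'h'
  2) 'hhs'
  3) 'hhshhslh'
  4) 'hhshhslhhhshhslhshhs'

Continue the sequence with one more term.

hhshhslhhhshhslhshhshhshhslhhhshhslhshhslhhhshhslh

φ(hhshhslhhhshhslhshhs) expands symbol-by-symbol to hhs hhs lh hhs hhs lh s hhs hhs hhs lh hhs hhs lh s hhs lh hhs hhs lh; joining the 20 pieces gives the next term.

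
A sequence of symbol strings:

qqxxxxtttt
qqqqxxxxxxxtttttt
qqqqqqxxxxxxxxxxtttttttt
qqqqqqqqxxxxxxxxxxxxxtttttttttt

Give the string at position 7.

The n-th term is 2n q's then 3n+1 x's then 2n+2 t's (n = 1, 2, …).
At n = 7 the blocks have lengths 14, 22, 16.

qqqqqqqqqqqqqqxxxxxxxxxxxxxxxxxxxxxxtttttttttttttttt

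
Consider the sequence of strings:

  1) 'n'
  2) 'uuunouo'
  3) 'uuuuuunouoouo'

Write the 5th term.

uuuuuuuuuuuunouoouoouoouo

s(k+1) = uuu·s(k)·ouo, so each term gains uuu as a prefix and ouo as a suffix.
From uuuuuunouoouo, 2 further steps: uuuuuunouoouo → uuuuuuuuunouoouoouo → (answer).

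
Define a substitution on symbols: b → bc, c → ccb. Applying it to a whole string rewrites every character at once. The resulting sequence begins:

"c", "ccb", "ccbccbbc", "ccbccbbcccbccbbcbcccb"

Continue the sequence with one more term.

φ(ccbccbbcccbccbbcbcccb) expands symbol-by-symbol to ccb ccb bc ccb ccb bc bc ccb ccb ccb bc ccb ccb bc bc ccb bc ccb ccb ccb bc; joining the 21 pieces gives the next term.

ccbccbbcccbccbbcbcccbccbccbbcccbccbbcbcccbbcccbccbccbbc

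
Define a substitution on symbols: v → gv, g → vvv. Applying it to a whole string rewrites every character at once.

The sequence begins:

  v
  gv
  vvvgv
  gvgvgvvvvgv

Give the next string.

vvvgvvvvgvvvvgvgvgvgvvvvgv

Apply φ to gvgvgvvvvgv symbol by symbol: g→vvv, v→gv, g→vvv, v→gv, g→vvv, v→gv, v→gv, v→gv, v→gv, g→vvv, v→gv; joined: vvv gv vvv gv vvv gv gv gv gv vvv gv.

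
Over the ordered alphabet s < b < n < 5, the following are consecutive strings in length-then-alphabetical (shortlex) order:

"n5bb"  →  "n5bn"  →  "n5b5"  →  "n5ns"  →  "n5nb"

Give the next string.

n5nn

The successor of n5nb increments the rightmost position that isn't already 5 and resets every position after it to s.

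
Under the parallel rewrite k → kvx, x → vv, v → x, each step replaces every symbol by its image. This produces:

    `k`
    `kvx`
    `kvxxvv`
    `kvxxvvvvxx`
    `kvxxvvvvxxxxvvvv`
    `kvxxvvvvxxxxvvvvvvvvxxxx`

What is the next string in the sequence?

φ(kvxxvvvvxxxxvvvvvvvvxxxx) expands symbol-by-symbol to kvx x vv vv x x x x vv vv vv vv x x x x x x x x vv vv vv vv; joining the 24 pieces gives the next term.

kvxxvvvvxxxxvvvvvvvvxxxxxxxxvvvvvvvv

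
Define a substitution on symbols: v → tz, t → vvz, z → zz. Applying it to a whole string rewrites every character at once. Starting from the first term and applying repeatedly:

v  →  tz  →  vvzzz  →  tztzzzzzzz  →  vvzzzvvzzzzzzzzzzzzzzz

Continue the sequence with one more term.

φ(vvzzzvvzzzzzzzzzzzzzzz) expands symbol-by-symbol to tz tz zz zz zz tz tz zz zz zz zz zz zz zz zz zz zz zz zz zz zz zz; joining the 22 pieces gives the next term.

tztzzzzzzztztzzzzzzzzzzzzzzzzzzzzzzzzzzzzzzz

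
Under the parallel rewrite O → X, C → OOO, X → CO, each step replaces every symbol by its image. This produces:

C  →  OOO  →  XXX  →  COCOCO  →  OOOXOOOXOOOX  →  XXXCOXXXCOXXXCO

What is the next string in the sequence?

Replace each of the 15 characters of XXXCOXXXCOXXXCO in place — CO CO CO OOO X CO CO CO OOO X CO CO CO OOO X — and concatenate.

COCOCOOOOXCOCOCOOOOXCOCOCOOOOX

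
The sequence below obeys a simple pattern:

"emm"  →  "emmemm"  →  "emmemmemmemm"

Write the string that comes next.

Every step duplicates the string.
So the next term is two copies of emmemmemmemm.

emmemmemmemmemmemmemmemm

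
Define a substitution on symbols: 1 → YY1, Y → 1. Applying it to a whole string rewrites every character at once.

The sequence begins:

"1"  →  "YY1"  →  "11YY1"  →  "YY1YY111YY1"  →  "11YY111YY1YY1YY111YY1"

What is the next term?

Replace each of the 21 characters of 11YY111YY1YY1YY111YY1 in place — YY1 YY1 1 1 YY1 YY1 YY1 1 1 YY1 1 1 YY1 1 1 YY1 YY1 YY1 1 1 YY1 — and concatenate.

YY1YY111YY1YY1YY111YY111YY111YY1YY1YY111YY1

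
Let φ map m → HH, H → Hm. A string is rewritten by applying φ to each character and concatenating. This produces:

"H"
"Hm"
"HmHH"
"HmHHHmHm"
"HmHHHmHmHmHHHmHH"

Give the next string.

HmHHHmHmHmHHHmHHHmHHHmHmHmHHHmHm

Replace each of the 16 characters of HmHHHmHmHmHHHmHH in place — Hm HH Hm Hm Hm HH Hm HH Hm HH Hm Hm Hm HH Hm Hm — and concatenate.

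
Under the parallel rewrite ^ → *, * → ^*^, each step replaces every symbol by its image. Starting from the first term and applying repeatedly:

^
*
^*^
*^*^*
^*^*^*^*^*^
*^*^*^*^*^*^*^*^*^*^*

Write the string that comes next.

φ(*^*^*^*^*^*^*^*^*^*^*) expands symbol-by-symbol to ^*^ * ^*^ * ^*^ * ^*^ * ^*^ * ^*^ * ^*^ * ^*^ * ^*^ * ^*^ * ^*^; joining the 21 pieces gives the next term.

^*^*^*^*^*^*^*^*^*^*^*^*^*^*^*^*^*^*^*^*^*^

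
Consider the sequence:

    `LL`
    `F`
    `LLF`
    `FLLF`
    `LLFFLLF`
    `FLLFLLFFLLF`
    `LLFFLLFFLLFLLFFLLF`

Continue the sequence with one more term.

FLLFLLFFLLFLLFFLLFFLLFLLFFLLF

Each term (from the third on) is the two preceding terms concatenated in order: term 3 = LL·F = LLF.
The next term joins FLLFLLFFLLF and LLFFLLFFLLFLLFFLLF.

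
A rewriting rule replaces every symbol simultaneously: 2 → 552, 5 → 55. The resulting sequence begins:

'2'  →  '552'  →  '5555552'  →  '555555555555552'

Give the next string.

Rewriting the 15 symbols of 555555555555552 one by one yields 55 55 55 55 55 55 55 55 55 55 55 55 55 55 552; concatenated:

5555555555555555555555555555552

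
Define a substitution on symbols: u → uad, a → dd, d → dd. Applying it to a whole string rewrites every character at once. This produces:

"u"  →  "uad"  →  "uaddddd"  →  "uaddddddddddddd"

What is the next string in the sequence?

Rewriting the 15 symbols of uaddddddddddddd one by one yields uad dd dd dd dd dd dd dd dd dd dd dd dd dd dd; concatenated:

uaddddddddddddddddddddddddddddd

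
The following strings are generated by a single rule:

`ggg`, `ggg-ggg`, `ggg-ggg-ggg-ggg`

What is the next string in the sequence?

s(k+1) = s(k)·-·s(k) — each term doubles the last with '-' between the halves.
One more doubling of ggg-ggg-ggg-ggg gives the answer.

ggg-ggg-ggg-ggg-ggg-ggg-ggg-ggg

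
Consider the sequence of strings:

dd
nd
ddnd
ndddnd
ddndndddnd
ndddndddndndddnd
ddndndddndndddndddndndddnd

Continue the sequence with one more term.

This is a Fibonacci-style word recurrence s(k) = s(k−2)·s(k−1): e.g. dd·nd = ddnd.
Continuing: ndddndddndndddnd · ddndndddndndddndddndndddnd gives term 8.

ndddndddndndddndddndndddndndddndddndndddnd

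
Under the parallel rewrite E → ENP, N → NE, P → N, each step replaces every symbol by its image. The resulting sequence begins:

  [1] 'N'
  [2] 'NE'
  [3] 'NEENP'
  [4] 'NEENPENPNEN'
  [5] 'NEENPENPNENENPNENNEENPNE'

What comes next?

Rewriting the 24 symbols of NEENPENPNENENPNENNEENPNE one by one yields NE ENP ENP NE N ENP NE N NE ENP NE ENP NE N NE ENP NE NE ENP ENP NE N NE ENP; concatenated:

NEENPENPNENENPNENNEENPNEENPNENNEENPNENEENPENPNENNEENP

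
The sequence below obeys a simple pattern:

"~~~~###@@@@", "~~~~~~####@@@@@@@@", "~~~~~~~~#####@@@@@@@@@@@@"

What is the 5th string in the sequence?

The n-th term is 2n+2 ~'s then n+2 #'s then 4n @'s (n = 1, 2, …).
At n = 5 the blocks have lengths 12, 7, 20.

~~~~~~~~~~~~#######@@@@@@@@@@@@@@@@@@@@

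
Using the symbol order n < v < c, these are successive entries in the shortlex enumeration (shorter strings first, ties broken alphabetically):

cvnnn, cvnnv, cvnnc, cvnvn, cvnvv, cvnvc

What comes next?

Find the rightmost character of cvnvc below c, bump it to the next letter, and reset everything to its right to n.

cvncn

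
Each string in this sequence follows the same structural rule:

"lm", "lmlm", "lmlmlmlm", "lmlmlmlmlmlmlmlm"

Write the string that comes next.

Every step duplicates the string.
One more doubling of lmlmlmlmlmlmlmlm gives the answer.

lmlmlmlmlmlmlmlmlmlmlmlmlmlmlmlm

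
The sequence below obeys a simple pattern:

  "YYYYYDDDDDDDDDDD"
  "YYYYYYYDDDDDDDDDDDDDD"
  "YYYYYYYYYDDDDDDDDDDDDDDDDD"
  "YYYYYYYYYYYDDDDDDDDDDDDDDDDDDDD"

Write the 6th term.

Term n consists of 2n-1 Y's, followed by 3n+2 D's, where the shown terms are n = 3, 4, 5, 6.
For term 6, n = 8, so the run lengths are 15, 26.

YYYYYYYYYYYYYYYDDDDDDDDDDDDDDDDDDDDDDDDDD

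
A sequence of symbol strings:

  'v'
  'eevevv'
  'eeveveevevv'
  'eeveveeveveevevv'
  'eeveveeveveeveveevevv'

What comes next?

The strings grow by a fixed prefix eevev each time.
One more step from eeveveeveveeveveevevv gives the answer.

eeveveeveveeveveeveveevevv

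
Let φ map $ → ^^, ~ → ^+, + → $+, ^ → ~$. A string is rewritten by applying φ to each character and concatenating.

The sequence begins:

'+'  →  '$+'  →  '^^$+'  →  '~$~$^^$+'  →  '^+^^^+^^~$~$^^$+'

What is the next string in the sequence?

Replace each of the 16 characters of ^+^^^+^^~$~$^^$+ in place — ~$ $+ ~$ ~$ ~$ $+ ~$ ~$ ^+ ^^ ^+ ^^ ~$ ~$ ^^ $+ — and concatenate.

~$$+~$~$~$$+~$~$^+^^^+^^~$~$^^$+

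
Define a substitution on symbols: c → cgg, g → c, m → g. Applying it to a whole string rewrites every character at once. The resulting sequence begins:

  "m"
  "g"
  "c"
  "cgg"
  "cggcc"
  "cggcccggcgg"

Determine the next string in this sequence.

cggcccggcggcggcccggcc

Expanding cggcccggcgg: c→cgg, g→c, g→c, c→cgg, c→cgg, c→cgg, g→c, g→c, c→cgg, g→c, g→c. Concatenated: cgg c c cgg cgg cgg c c cgg c c.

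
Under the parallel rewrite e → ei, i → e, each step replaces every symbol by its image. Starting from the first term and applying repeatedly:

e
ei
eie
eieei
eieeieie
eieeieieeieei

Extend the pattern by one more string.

Replace each of the 13 characters of eieeieieeieei in place — ei e ei ei e ei e ei ei e ei ei e — and concatenate.

eieeieieeieeieieeieie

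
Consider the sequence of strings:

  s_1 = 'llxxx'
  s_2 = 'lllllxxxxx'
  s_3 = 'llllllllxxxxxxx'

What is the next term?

lllllllllllxxxxxxxxx

The n-th term is 3n-1 l's then 2n+1 x's (n = 1, 2, …).
At n = 4 the blocks have lengths 11, 9.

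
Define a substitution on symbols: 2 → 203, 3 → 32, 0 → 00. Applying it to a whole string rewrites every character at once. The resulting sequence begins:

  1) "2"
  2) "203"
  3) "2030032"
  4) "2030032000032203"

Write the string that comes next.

Applying the rule to each of the 16 symbols of 2030032000032203 gives the pieces 203 00 32 00 00 32 203 00 00 00 00 32 203 203 00 32, which concatenate to the answer.

203003200003220300000000322032030032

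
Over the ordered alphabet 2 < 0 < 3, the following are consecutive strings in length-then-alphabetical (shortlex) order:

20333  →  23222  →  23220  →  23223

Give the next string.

Treat 23223 as a base-3 numeral over the given alphabet and add one, carrying through any trailing 3's.

23202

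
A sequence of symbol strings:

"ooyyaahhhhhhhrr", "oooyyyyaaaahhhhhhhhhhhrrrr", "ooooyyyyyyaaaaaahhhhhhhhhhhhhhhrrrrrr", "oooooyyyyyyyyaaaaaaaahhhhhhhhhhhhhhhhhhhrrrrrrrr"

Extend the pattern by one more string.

Term n consists of n+1 o's, followed by 2n y's, followed by 2n a's, followed by 4n+3 h's, followed by 2n r's (n = 1, 2, …).
At n = 5 the blocks have lengths 6, 10, 10, 23, 10.

ooooooyyyyyyyyyyaaaaaaaaaahhhhhhhhhhhhhhhhhhhhhhhrrrrrrrrrr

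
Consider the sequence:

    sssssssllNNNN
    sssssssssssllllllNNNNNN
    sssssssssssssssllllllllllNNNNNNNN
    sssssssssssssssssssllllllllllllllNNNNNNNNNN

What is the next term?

sssssssssssssssssssssssllllllllllllllllllNNNNNNNNNNNN

Term n consists of 4n+3 s's, followed by 4n-2 l's, followed by 2n+2 N's (n = 1, 2, …).
At n = 5 the blocks have lengths 23, 18, 12.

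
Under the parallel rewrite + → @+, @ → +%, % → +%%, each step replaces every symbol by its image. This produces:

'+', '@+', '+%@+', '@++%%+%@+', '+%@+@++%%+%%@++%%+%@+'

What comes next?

@++%%+%@++%@+@++%%+%%@++%%+%%+%@+@++%%+%%@++%%+%@+

Replace each of the 21 characters of +%@+@++%%+%%@++%%+%@+ in place — @+ +%% +% @+ +% @+ @+ +%% +%% @+ +%% +%% +% @+ @+ +%% +%% @+ +%% +% @+ — and concatenate.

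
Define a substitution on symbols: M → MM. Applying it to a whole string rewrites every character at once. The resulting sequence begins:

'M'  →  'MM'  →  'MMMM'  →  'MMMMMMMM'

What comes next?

MMMMMMMMMMMMMMMM

Rewriting each symbol of MMMMMMMM: M→MM, M→MM, M→MM, M→MM, M→MM, M→MM, M→MM, M→MM, which concatenates to MM MM MM MM MM MM MM MM.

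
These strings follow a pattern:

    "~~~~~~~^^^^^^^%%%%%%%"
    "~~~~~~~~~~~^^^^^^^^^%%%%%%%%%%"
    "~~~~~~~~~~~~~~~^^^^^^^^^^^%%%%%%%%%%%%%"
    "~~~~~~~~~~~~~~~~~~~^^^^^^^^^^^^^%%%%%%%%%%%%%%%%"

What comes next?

~~~~~~~~~~~~~~~~~~~~~~~^^^^^^^^^^^^^^^%%%%%%%%%%%%%%%%%%%

Term n consists of 4n-1 ~'s, followed by 2n+3 ^'s, followed by 3n+1 %'s, where the shown terms are n = 2, 3, 4, 5.
For the next term, n = 6, so the run lengths are 23, 15, 19.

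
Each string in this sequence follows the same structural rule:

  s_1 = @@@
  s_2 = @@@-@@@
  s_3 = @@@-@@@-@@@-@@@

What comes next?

Each string is two copies of the previous one joined by '-'.
One more doubling of @@@-@@@-@@@-@@@ gives the answer.

@@@-@@@-@@@-@@@-@@@-@@@-@@@-@@@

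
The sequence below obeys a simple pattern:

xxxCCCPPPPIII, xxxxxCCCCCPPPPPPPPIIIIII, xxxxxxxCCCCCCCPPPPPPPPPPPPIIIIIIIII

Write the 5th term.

Term n consists of 2n+1 x's, followed by 2n+1 C's, followed by 4n P's, followed by 3n I's (n = 1, 2, …).
Setting n = 5 gives 11, 11, 20, 15 characters in each block.

xxxxxxxxxxxCCCCCCCCCCCPPPPPPPPPPPPPPPPPPPPIIIIIIIIIIIIIII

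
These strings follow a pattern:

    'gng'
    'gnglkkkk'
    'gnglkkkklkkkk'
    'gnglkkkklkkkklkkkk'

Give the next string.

Each term is the previous one with lkkkk appended.
One more step from gnglkkkklkkkklkkkk gives the answer.

gnglkkkklkkkklkkkklkkkk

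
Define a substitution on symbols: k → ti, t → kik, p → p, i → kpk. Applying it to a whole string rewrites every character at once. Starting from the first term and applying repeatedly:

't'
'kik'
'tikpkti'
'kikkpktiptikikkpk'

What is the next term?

Replace each of the 17 characters of kikkpktiptikikkpk in place — ti kpk ti ti p ti kik kpk p kik kpk ti kpk ti ti p ti — and concatenate.

tikpktitiptikikkpkpkikkpktikpktitipti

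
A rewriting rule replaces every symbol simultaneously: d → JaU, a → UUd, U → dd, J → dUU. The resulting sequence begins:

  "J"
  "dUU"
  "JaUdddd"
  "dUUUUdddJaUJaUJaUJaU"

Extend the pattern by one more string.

Replace each of the 20 characters of dUUUUdddJaUJaUJaUJaU in place — JaU dd dd dd dd JaU JaU JaU dUU UUd dd dUU UUd dd dUU UUd dd dUU UUd dd — and concatenate.

JaUddddddddJaUJaUJaUdUUUUddddUUUUddddUUUUddddUUUUddd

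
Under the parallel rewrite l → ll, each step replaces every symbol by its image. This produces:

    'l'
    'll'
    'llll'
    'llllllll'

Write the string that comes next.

Apply φ to llllllll symbol by symbol: l→ll, l→ll, l→ll, l→ll, l→ll, l→ll, l→ll, l→ll; joined: ll ll ll ll ll ll ll ll.

llllllllllllllll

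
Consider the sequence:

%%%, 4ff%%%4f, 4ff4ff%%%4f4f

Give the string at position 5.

4ff4ff4ff4ff%%%4f4f4f4f

Each term wraps the previous one in 4ff on the left and 4f on the right.
From 4ff4ff%%%4f4f, 2 further steps: 4ff4ff%%%4f4f → 4ff4ff4ff%%%4f4f4f → (answer).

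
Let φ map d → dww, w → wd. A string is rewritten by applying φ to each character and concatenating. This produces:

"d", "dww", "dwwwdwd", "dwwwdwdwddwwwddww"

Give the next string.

Rewriting the 17 symbols of dwwwdwdwddwwwddww one by one yields dww wd wd wd dww wd dww wd dww dww wd wd wd dww dww wd wd; concatenated:

dwwwdwdwddwwwddwwwddwwdwwwdwdwddwwdwwwdwd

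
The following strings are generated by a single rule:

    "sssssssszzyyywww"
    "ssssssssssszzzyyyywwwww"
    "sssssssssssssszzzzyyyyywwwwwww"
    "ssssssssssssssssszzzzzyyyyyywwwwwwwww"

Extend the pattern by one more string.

sssssssssssssssssssszzzzzzyyyyyyywwwwwwwwwww

Term n consists of 3n+2 s's, followed by n z's, followed by n+1 y's, followed by 2n-1 w's, where the shown terms are n = 2, 3, 4, 5.
For the next term, n = 6, so the run lengths are 20, 6, 7, 11.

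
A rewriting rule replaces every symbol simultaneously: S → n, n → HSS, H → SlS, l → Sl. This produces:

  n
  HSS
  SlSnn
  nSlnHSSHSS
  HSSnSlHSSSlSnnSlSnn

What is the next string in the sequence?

SlSnnHSSnSlSlSnnnSlnHSSHSSnSlnHSSHSS

Applying the rule to each of the 19 symbols of HSSnSlHSSSlSnnSlSnn gives the pieces SlS n n HSS n Sl SlS n n n Sl n HSS HSS n Sl n HSS HSS, which concatenate to the answer.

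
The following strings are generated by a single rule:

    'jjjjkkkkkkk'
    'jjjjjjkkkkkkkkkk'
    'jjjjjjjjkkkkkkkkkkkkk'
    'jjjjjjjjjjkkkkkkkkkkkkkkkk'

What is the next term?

The n-th term is 2n j's then 3n+1 k's, where the shown terms are n = 2, 3, 4, 5.
For the next term, n = 6, so the run lengths are 12, 19.

jjjjjjjjjjjjkkkkkkkkkkkkkkkkkkk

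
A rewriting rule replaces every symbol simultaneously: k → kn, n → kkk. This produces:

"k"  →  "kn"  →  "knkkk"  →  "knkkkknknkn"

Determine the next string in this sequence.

knkkkknknknknkkkknkkkknkkk

Apply φ to knkkkknknkn symbol by symbol: k→kn, n→kkk, k→kn, k→kn, k→kn, k→kn, n→kkk, k→kn, n→kkk, k→kn, n→kkk; joined: kn kkk kn kn kn kn kkk kn kkk kn kkk.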